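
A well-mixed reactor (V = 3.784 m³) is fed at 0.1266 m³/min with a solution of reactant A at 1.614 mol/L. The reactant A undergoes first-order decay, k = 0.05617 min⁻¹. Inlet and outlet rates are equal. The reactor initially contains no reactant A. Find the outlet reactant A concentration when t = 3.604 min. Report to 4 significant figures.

V dC/dt = Q(C_in − C) − k V C.
dC/dt = (Q/V) C_in − (Q/V + k) C; effective rate a = Q/V + k = 0.0334567 + 0.05617 = 0.0896267 min⁻¹.
C_ss = Q C_in/(Q + kV) = 0.602489 mol/L; C(t) = C_ss + (C₀ − C_ss) e^(−a t).
C(3.604) = 0.602489 + (-0.602489)·e^(−0.0896267·3.604) = 0.602489 + (-0.602489)·0.723963 = 0.166309 mol/L.

0.1663 mol/L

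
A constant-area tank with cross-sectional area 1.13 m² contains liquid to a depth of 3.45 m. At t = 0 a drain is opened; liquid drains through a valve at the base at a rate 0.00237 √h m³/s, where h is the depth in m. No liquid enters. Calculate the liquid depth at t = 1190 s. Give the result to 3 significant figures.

0.371 m

Unsteady balance on liquid volume: A dh/dt = −0.00237 √h.
Separate and integrate: 2(√h − √h₀) = −(0.00237/A) t.
√h = √3.45 − 0.00237·1190/(2·1.13) = 1.8574 − 1.2479 = 0.60950.
h = 0.60950² = 0.37149 m.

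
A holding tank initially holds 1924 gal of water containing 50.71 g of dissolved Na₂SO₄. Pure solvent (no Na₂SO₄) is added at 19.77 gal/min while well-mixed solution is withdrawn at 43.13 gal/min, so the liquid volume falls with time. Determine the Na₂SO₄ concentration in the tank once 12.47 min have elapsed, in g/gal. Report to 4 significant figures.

Total volume: dV/dt = Q_in − Q_out = -23.3600 gal/min, so V(t) = 1924 − 23.3600 t and V(12.47) = 1632.70 gal.
No Na₂SO₄ enters, so dm/dt = −Q_out · (m/V).
Separate: dm/m = −Q_out dt/V(t) ⇒ ln(m/m₀) = −(Q_out/(Q_in−Q_out)) ln(V/V₀).
m = m₀ (V₀/V)^(Q_out/(Q_in−Q_out)) = 50.71 × (1924/1632.70)^(-1.84632) = 37.4502 g.
C = m/V = 37.4502/1632.70 = 0.0229376 g/gal.

0.02294 g/gal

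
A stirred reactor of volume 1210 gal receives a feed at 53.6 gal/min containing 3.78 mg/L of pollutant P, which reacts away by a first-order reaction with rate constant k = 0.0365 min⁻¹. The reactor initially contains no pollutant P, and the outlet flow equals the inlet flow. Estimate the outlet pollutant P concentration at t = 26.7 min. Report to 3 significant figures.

1.83 mg/L

V dC/dt = Q(C_in − C) − k V C.
This is linear with rate a = Q/V + k = 0.080798 min⁻¹.
C_ss = Q C_in/(Q + kV) = 2.0724 mg/L; C(t) = C_ss + (C₀ − C_ss) e^(−a t).
C(26.7) = 2.0724 + (-2.0724)·e^(−0.080798·26.7) = 2.0724 + (-2.0724)·0.11564 = 1.8328 mg/L.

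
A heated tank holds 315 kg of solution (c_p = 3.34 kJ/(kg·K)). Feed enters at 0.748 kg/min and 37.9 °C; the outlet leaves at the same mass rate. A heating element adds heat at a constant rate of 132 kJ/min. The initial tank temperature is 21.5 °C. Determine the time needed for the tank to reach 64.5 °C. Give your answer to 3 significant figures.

409 min

Unsteady energy balance on the tank contents: M c_p dT/dt = ṁ c_p (T_in − T) + 132.
τ = M/ṁ = 421.12 min; T_ss = T_in + Q̇/(ṁ c_p) = 90.736 °C.
T(t) = T_ss + (T₀ − T_ss) e^(−t/τ). Set T = 64.5:
e^(−t/τ) = (64.5 − 90.736)/(21.5 − 90.736) = 0.37893
t = −421.12 · ln(0.37893) = 408.66 min.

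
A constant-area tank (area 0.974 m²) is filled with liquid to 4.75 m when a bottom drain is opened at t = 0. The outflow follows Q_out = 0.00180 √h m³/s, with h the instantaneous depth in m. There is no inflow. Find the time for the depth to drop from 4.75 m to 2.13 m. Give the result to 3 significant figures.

779 s

A dh/dt = −Q_out = −0.00180 √h.
Separate and integrate: 2(√h − √h₀) = −(0.00180/A) t.
t = 2A(√h₀ − √h)/0.00180 = 2·0.974·(√4.75 − √2.13)/0.00180
  = 1.9480 × (2.1794 − 1.4595) / 0.00180 = 779.20 s.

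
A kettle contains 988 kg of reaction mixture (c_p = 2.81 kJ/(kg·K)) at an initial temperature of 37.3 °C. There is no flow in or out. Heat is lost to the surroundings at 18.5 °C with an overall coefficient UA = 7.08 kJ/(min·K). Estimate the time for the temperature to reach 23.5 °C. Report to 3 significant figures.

Energy balance: M c_p dT/dt = −UA(T − T_amb).
τ = M c_p/UA = 392.13 min; T_ss = T_amb = 18.500 °C.
T(t) = T_ss + (T₀ − T_ss)e^(−t/τ); set T = 23.5:
t = −τ ln[(T − T_ss)/(T₀ − T_ss)] = −392.13 · ln(0.26596) = 519.34 min.

519 min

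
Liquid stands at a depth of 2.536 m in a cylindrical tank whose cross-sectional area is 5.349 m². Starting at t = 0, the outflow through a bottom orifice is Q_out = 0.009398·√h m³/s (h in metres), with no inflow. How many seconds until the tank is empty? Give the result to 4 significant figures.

A dh/dt = −Q_out = −0.009398 √h.
Separate and integrate: 2(√h − √h₀) = −(0.009398/A) t.
Tank is empty when √h = 0: t_empty = 2A√h₀/0.009398.
t_empty = 2·5.349·√2.536/0.009398 = 10.6980·1.59248/0.009398 = 1812.77 s.

1813 s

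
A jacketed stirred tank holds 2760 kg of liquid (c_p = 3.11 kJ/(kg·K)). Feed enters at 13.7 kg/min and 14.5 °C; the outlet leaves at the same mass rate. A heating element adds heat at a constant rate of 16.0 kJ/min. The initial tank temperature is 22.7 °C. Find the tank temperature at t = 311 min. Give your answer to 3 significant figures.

16.5 °C

M c_p dT/dt = ṁ c_p (T_in − T) + Q̇.
Rearrange: dT/dt = (T_ss − T)/τ with τ = M/ṁ = 201.46 min and T_ss = T_in + Q̇/(ṁ c_p) = 14.876 °C.
This is linear first-order; T(t) = T_ss + (T₀ − T_ss) e^(−t/τ).
T(311) = 14.876 + (7.8245)·e^(−311/201.46) = 14.876 + (7.8245)·0.21358 = 16.547 °C.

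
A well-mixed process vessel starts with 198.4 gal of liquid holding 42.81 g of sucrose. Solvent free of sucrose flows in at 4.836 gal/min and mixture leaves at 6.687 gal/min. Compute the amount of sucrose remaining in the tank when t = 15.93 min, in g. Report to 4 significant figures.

23.94 g

Let m(t) be the amount of sucrose. Volume: V(t) = V₀ + (Q_in − Q_out) t = 198.4 − 1.85100 t; V(15.93) = 168.914 gal.
Solute balance: dm/dt = 0 − Q_out C = −Q_out m/V(t).
Separate: dm/m = −Q_out dt/V(t) ⇒ ln(m/m₀) = −(Q_out/(Q_in−Q_out)) ln(V/V₀).
m = m₀ (V₀/V)^(Q_out/(Q_in−Q_out)) = 42.81 × (198.4/168.914)^(-3.61264) = 23.9389 g.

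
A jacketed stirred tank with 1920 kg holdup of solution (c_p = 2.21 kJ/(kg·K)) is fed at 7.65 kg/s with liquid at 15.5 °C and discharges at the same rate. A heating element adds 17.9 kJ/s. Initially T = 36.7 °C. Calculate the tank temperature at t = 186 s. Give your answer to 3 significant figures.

26.2 °C

First-law balance (no shaft work): M c_p dT/dt = ṁ c_p (T_in − T) + 17.9.
τ = M/ṁ = 250.98 s; T_ss = T_in + Q̇/(ṁ c_p) = 15.5 + 17.9/(7.65·2.21) = 16.559 °C.
T approaches T_ss exponentially: T(t) = T_ss + (T₀ − T_ss) e^(−t/τ).
T(186) = 16.559 + (20.141)·e^(−186/250.98) = 16.559 + (20.141)·0.47659 = 26.158 °C.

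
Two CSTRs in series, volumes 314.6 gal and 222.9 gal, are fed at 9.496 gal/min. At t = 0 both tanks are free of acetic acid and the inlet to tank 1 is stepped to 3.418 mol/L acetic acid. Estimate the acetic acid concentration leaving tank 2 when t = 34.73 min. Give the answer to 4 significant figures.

Time constants: τᵢ = Vᵢ/Q for each well-mixed tank.
τ₁ = 314.6/9.496 = 33.1297 min; τ₂ = 222.9/9.496 = 23.4730 min.
Tank 1: C₁ = C_in(1 − e^(−t/τ₁)). Tank 2 (τ₁ ≠ τ₂): C₂ = C_in[1 − (τ₁ e^(−t/τ₁) − τ₂ e^(−t/τ₂))/(τ₁ − τ₂)].
At t = 34.73: e^(−t/τ₁) = 0.350532, e^(−t/τ₂) = 0.227736.
C₂ = 3.418·[1 − (33.1297·0.350532 − 23.4730·0.227736)/(9.65670)] = 3.418·0.350980 = 1.19965 mol/L.

1.200 mol/L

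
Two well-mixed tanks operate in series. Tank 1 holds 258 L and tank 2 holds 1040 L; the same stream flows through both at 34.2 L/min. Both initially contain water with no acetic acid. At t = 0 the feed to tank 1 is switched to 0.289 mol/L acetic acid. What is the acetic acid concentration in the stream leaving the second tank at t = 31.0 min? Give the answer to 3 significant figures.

0.152 mol/L

Each tank obeys Vᵢ dCᵢ/dt = Q(Cᵢ₋₁ − Cᵢ), so τᵢ = Vᵢ/Q.
τ₁ = 258/34.2 = 7.5439 min; τ₂ = 1040/34.2 = 30.409 min.
Solving the cascade with C₁(0)=C₂(0)=0 gives C₂(t) = C_in[1 − (τ₁ e^(−t/τ₁) − τ₂ e^(−t/τ₂))/(τ₁ − τ₂)].
At t = 31.0: e^(−t/τ₁) = 0.016419, e^(−t/τ₂) = 0.36080.
C₂ = 0.289·[1 − (7.5439·0.016419 − 30.409·0.36080)/(-22.865)] = 0.289·0.52558 = 0.15189 mol/L.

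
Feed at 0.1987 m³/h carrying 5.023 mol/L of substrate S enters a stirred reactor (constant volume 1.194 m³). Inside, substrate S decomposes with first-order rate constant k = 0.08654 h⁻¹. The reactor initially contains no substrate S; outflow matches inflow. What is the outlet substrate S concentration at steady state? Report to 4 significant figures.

3.305 mol/L

Accumulation = in − out − consumed: V dC/dt = Q C_in − Q C − k V C.
Steady state (dC/dt = 0): C_ss = Q C_in/(Q + kV) = C_in/(1 + kV/Q).
C_ss = 0.1987·5.023/(0.1987 + 0.08654·1.194) = 0.998070/0.302029 = 3.30455 mol/L.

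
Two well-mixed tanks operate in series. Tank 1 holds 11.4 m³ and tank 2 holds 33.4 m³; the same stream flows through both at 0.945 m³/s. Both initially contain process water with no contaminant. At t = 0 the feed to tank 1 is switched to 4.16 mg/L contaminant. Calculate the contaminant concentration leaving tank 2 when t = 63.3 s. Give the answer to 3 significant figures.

3.12 mg/L

Species balance on tank i: dCᵢ/dt = (Cᵢ₋₁ − Cᵢ)/τᵢ with τᵢ = Vᵢ/Q.
τ₁ = 11.4/0.945 = 12.063 s; τ₂ = 33.4/0.945 = 35.344 s.
Solving the cascade with C₁(0)=C₂(0)=0 gives C₂(t) = C_in[1 − (τ₁ e^(−t/τ₁) − τ₂ e^(−t/τ₂))/(τ₁ − τ₂)].
At t = 63.3: e^(−t/τ₁) = 0.0052620, e^(−t/τ₂) = 0.16680.
C₂ = 4.16·[1 − (12.063·0.0052620 − 35.344·0.16680)/(-23.280)] = 4.16·0.74950 = 3.1179 mg/L.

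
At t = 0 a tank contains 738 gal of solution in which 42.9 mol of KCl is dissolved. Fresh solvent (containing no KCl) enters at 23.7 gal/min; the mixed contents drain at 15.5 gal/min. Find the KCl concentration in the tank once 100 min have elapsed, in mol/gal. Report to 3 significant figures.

0.00671 mol/gal

Let m(t) be the amount of KCl. Volume: V(t) = V₀ + (Q_in − Q_out) t = 738 + 8.2000 t; V(100) = 1558.0 gal.
Solute balance: dm/dt = 0 − Q_out C = −Q_out m/V(t).
dm/m = −Q_out dt/(V₀ + 8.2000 t); integrating gives ln(m/m₀) = −(Q_out/(Q_in−Q_out)) ln(V/V₀).
m = m₀ (V₀/V)^(Q_out/(Q_in−Q_out)) = 42.9 × (738/1558.0)^(1.8902) = 10.448 mol.
C = m/V = 10.448/1558.0 = 0.0067063 mol/gal.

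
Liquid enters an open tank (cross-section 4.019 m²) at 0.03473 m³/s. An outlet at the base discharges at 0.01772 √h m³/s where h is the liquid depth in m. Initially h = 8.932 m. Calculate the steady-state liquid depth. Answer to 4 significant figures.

Volume balance on the tank: A dh/dt = Q_in − 0.01772 √h. At steady state dh/dt = 0:
Q_in = 0.01772 √h_ss ⇒ √h_ss = 0.03473/0.01772 = 1.95993.
h_ss = 1.95993² = 3.84133 m. (Since h₀ = 8.932 m > h_ss, the level will fall toward this value.)

3.841 m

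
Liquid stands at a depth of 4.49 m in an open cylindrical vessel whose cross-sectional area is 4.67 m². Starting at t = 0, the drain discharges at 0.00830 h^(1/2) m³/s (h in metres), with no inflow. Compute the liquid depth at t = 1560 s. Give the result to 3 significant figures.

With no inflow, A dh/dt = −0.00830 √h.
This is separable: 2 d(√h)/dt = −0.00830/A, so √h = √h₀ − (0.00830/(2A)) t.
√h = √4.49 − 0.00830·1560/(2·4.67) = 2.1190 − 1.3863 = 0.73267.
h = 0.73267² = 0.53680 m.

0.537 m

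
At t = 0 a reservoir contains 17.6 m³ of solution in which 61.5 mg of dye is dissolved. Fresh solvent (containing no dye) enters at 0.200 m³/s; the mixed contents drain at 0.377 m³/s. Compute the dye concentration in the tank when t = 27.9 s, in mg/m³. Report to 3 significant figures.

2.41 mg/m³

Total volume: dV/dt = Q_in − Q_out = -0.17700 m³/s, so V(t) = 17.6 − 0.17700 t and V(27.9) = 12.662 m³.
Species balance (pure solvent in): dm/dt = −Q_out · m/V(t).
dm/m = −Q_out dt/(V₀ − 0.17700 t); integrating gives ln(m/m₀) = −(Q_out/(Q_in−Q_out)) ln(V/V₀).
m = m₀ (V₀/V)^(Q_out/(Q_in−Q_out)) = 61.5 × (17.6/12.662)^(-2.1299) = 30.496 mg.
C = m/V = 30.496/12.662 = 2.4086 mg/m³.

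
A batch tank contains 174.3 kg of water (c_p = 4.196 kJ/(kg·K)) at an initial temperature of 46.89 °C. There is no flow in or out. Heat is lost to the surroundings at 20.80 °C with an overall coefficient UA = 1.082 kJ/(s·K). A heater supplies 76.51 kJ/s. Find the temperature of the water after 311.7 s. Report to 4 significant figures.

M c_p dT/dt = −UA(T − T_amb) + Q̇.
dT/dt = (T_ss − T)/τ with T_ss = T_amb + Q̇/UA = 20.80 + 76.51/1.082 = 91.5116 °C, τ = M c_p/UA = 174.3·4.196/1.082 = 675.936 s.
This is linear first-order; T(t) = T_ss + (T₀ − T_ss) e^(−t/τ).
T(311.7) = 91.5116 + (-44.6216)·0.630565 = 63.3748 °C.

63.37 °C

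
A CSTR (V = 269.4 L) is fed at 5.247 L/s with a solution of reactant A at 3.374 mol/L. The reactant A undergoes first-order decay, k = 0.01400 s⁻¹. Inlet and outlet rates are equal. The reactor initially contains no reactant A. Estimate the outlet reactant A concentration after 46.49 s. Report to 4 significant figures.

1.549 mol/L

Accumulation = in − out − consumed: V dC/dt = Q C_in − Q C − k V C.
This is linear with rate a = Q/V + k = 0.0334766 s⁻¹.
C_ss = Q C_in/(Q + kV) = 1.96299 mol/L; C(t) = C_ss + (C₀ − C_ss) e^(−a t).
C(46.49) = 1.96299 + (-1.96299)·e^(−0.0334766·46.49) = 1.96299 + (-1.96299)·0.210909 = 1.54897 mol/L.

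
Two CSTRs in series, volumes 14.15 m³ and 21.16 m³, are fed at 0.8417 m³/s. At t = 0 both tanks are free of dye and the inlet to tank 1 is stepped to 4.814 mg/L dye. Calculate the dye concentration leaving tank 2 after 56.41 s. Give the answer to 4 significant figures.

3.612 mg/L

Time constants: τᵢ = Vᵢ/Q for each well-mixed tank.
τ₁ = 14.15/0.8417 = 16.8112 s; τ₂ = 21.16/0.8417 = 25.1396 s.
Tank 1: C₁ = C_in(1 − e^(−t/τ₁)). Tank 2 (τ₁ ≠ τ₂): C₂ = C_in[1 − (τ₁ e^(−t/τ₁) − τ₂ e^(−t/τ₂))/(τ₁ − τ₂)].
At t = 56.41: e^(−t/τ₁) = 0.0348920, e^(−t/τ₂) = 0.106047.
C₂ = 4.814·[1 − (16.8112·0.0348920 − 25.1396·0.106047)/(-8.32838)] = 4.814·0.750323 = 3.61205 mg/L.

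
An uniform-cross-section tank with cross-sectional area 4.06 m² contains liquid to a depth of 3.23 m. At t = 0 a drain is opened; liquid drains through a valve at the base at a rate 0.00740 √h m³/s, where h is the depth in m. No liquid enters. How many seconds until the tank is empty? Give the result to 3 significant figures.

1970 s

A dh/dt = −Q_out = −0.00740 √h.
∫ h^(−1/2) dh = −(0.00740/A) ∫ dt, giving 2√h = 2√h₀ − (0.00740/A) t.
Set h = 0: 2√h₀ = (0.00740/A) t_empty ⇒ t_empty = 2A√h₀/0.00740.
t_empty = 2·4.06·√3.23/0.00740 = 8.1200·1.7972/0.00740 = 1972.1 s.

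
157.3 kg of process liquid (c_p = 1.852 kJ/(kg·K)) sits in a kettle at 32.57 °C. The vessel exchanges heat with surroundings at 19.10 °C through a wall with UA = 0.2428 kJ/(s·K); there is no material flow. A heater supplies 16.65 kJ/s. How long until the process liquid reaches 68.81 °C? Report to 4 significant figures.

1286 s

M c_p dT/dt = −UA(T − T_amb) + Q̇.
τ = M c_p/UA = 1199.83 s; T_ss = T_amb + Q̇/UA = 19.10 + 16.65/0.2428 = 87.6750 °C.
T(t) = T_ss + (T₀ − T_ss)e^(−t/τ); set T = 68.81:
t = −τ ln[(T − T_ss)/(T₀ − T_ss)] = −1199.83 · ln(0.342346) = 1286.14 s.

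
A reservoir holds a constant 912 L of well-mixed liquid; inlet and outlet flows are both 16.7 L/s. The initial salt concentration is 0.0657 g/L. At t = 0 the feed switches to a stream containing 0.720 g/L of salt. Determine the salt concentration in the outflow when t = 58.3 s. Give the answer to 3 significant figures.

Transient balance on the dissolved component: V dC/dt = Q(C_in − C).
Rewrite as dC/dt + C/τ = C_in/τ, τ = V/Q = 54.611 s.
This is linear first-order; C(t) = C_in + (C₀ − C_in) e^(−t/τ).
C(58.3) = 0.720 + (0.0657 − 0.720)·e^(−58.3/54.611) = 0.720 + (-0.65430)·0.34385 = 0.49502 g/L.

0.495 g/L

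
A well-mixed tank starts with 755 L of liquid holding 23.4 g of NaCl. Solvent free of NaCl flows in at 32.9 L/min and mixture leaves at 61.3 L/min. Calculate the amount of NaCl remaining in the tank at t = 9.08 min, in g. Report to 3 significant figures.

9.50 g

Total volume: dV/dt = Q_in − Q_out = -28.400 L/min, so V(t) = 755 − 28.400 t and V(9.08) = 497.13 L.
No NaCl enters, so dm/dt = −Q_out · (m/V).
Separate: dm/m = −Q_out dt/V(t) ⇒ ln(m/m₀) = −(Q_out/(Q_in−Q_out)) ln(V/V₀).
m = m₀ (V₀/V)^(Q_out/(Q_in−Q_out)) = 23.4 × (755/497.13)^(-2.1585) = 9.4952 g.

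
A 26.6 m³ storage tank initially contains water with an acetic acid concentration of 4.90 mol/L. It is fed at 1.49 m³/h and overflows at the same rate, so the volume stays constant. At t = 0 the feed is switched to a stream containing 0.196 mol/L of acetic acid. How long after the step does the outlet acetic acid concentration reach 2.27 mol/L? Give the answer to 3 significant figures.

Species balance: V dC/dt = Q(C_in − C) ⇒ τ = V/Q = 17.852 h.
C(t) = C_in + (C₀ − C_in) e^(−t/τ). Set C = 2.27 and solve for t:
e^(−t/τ) = (C − C_in)/(C₀ − C_in) = (2.27 − 0.196)/(4.90 − 0.196) = 0.44090
t = −τ ln(…) = 17.852 × 0.81893 = 14.620 h.

14.6 h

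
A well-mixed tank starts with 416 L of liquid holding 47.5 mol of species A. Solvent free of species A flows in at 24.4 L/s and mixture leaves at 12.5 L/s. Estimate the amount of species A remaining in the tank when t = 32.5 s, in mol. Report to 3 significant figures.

23.8 mol

Let m(t) be the amount of species A. Volume: V(t) = V₀ + (Q_in − Q_out) t = 416 + 11.900 t; V(32.5) = 802.75 L.
Solute balance: dm/dt = 0 − Q_out C = −Q_out m/V(t).
dm/m = −Q_out dt/(V₀ + 11.900 t); integrating gives ln(m/m₀) = −(Q_out/(Q_in−Q_out)) ln(V/V₀).
m = m₀ (V₀/V)^(Q_out/(Q_in−Q_out)) = 47.5 × (416/802.75)^(1.0504) = 23.813 mol.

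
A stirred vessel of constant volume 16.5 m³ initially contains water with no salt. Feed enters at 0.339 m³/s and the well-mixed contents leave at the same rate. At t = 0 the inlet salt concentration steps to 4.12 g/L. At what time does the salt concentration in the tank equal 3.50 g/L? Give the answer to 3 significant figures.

92.2 s

Unsteady species balance (constant V, well mixed): V dC/dt = Q(C_in − C), so τ = V/Q = 48.673 s.
C(t) = C_in + (C₀ − C_in) e^(−t/τ). Set C = 3.50 and solve for t:
e^(−t/τ) = (C − C_in)/(C₀ − C_in) = (3.50 − 4.12)/(0 − 4.12) = 0.15049
t = −τ ln(…) = 48.673 × 1.8939 = 92.180 s.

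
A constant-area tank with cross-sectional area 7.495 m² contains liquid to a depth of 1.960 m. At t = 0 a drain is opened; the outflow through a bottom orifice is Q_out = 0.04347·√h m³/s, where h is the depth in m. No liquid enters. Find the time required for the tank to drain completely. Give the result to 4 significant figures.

482.8 s

A dh/dt = −Q_out = −0.04347 √h.
Separate and integrate: 2(√h − √h₀) = −(0.04347/A) t.
Tank is empty when √h = 0: t_empty = 2A√h₀/0.04347.
t_empty = 2·7.495·√1.960/0.04347 = 14.9900·1.40000/0.04347 = 482.770 s.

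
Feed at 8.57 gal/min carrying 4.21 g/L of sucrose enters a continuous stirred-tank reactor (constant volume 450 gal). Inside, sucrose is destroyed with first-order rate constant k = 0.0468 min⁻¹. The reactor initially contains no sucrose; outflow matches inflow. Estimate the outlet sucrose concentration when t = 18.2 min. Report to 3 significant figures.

0.850 g/L

Accumulation = in − out − consumed: V dC/dt = Q C_in − Q C − k V C.
dC/dt = (Q/V) C_in − (Q/V + k) C; effective rate a = Q/V + k = 0.019044 + 0.0468 = 0.065844 min⁻¹.
C_ss = Q C_in/(Q + kV) = 1.2177 g/L; C(t) = C_ss + (C₀ − C_ss) e^(−a t).
C(18.2) = 1.2177 + (-1.2177)·e^(−0.065844·18.2) = 1.2177 + (-1.2177)·0.30169 = 0.85032 g/L.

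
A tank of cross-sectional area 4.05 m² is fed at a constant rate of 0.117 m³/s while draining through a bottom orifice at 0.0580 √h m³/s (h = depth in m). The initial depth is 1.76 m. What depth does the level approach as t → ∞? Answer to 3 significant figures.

4.07 m

A dh/dt = Q_in − 0.0580 √h. Steady state requires inflow = outflow:
Q_in = 0.0580 √h_ss ⇒ √h_ss = 0.117/0.0580 = 2.0172.
h_ss = 2.0172² = 4.0693 m. (Since h₀ = 1.76 m < h_ss, the level will rise toward this value.)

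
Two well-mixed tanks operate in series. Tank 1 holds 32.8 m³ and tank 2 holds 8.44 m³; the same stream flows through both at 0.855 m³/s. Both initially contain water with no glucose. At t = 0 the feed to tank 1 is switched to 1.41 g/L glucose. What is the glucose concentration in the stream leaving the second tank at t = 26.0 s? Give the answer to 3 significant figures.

0.481 g/L

Time constants: τᵢ = Vᵢ/Q for each well-mixed tank.
τ₁ = 32.8/0.855 = 38.363 s; τ₂ = 8.44/0.855 = 9.8713 s.
Tank 1: C₁ = C_in(1 − e^(−t/τ₁)). Tank 2 (τ₁ ≠ τ₂): C₂ = C_in[1 − (τ₁ e^(−t/τ₁) − τ₂ e^(−t/τ₂))/(τ₁ − τ₂)].
At t = 26.0: e^(−t/τ₁) = 0.50776, e^(−t/τ₂) = 0.071799.
C₂ = 1.41·[1 − (38.363·0.50776 − 9.8713·0.071799)/(28.491)] = 1.41·0.34119 = 0.48108 g/L.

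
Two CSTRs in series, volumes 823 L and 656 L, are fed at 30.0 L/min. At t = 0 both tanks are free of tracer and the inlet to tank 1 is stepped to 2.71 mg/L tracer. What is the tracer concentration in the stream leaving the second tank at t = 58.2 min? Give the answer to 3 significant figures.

1.85 mg/L

Species balance on tank i: dCᵢ/dt = (Cᵢ₋₁ − Cᵢ)/τᵢ with τᵢ = Vᵢ/Q.
τ₁ = 823/30.0 = 27.433 min; τ₂ = 656/30.0 = 21.867 min.
Tank 1: C₁ = C_in(1 − e^(−t/τ₁)). Tank 2 (τ₁ ≠ τ₂): C₂ = C_in[1 − (τ₁ e^(−t/τ₁) − τ₂ e^(−t/τ₂))/(τ₁ − τ₂)].
At t = 58.2: e^(−t/τ₁) = 0.11985, e^(−t/τ₂) = 0.069837.
C₂ = 2.71·[1 − (27.433·0.11985 − 21.867·0.069837)/(5.5667)] = 2.71·0.68369 = 1.8528 mg/L.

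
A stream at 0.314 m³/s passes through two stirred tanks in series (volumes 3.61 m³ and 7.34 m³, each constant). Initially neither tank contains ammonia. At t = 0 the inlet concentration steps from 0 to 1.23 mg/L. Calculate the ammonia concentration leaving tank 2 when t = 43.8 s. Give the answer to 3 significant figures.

Species balance on tank i: dCᵢ/dt = (Cᵢ₋₁ − Cᵢ)/τᵢ with τᵢ = Vᵢ/Q.
τ₁ = 3.61/0.314 = 11.497 s; τ₂ = 7.34/0.314 = 23.376 s.
Solving the cascade with C₁(0)=C₂(0)=0 gives C₂(t) = C_in[1 − (τ₁ e^(−t/τ₁) − τ₂ e^(−t/τ₂))/(τ₁ − τ₂)].
At t = 43.8: e^(−t/τ₁) = 0.022154, e^(−t/τ₂) = 0.15355.
C₂ = 1.23·[1 − (11.497·0.022154 − 23.376·0.15355)/(-11.879)] = 1.23·0.71928 = 0.88472 mg/L.

0.885 mg/L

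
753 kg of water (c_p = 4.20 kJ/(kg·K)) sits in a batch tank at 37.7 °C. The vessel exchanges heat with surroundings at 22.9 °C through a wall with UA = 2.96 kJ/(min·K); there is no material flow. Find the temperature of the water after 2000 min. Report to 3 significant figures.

Unsteady energy balance on the tank contents: M c_p dT/dt = −UA(T − T_amb).
dT/dt = (T_ss − T)/τ with T_ss = T_amb = 22.900 °C, τ = M c_p/UA = 753·4.20/2.96 = 1068.4 min.
T approaches T_ss exponentially: T(t) = T_ss + (T₀ − T_ss) e^(−t/τ).
T(2000) = 22.900 + (14.800)·0.15383 = 25.177 °C.

25.2 °C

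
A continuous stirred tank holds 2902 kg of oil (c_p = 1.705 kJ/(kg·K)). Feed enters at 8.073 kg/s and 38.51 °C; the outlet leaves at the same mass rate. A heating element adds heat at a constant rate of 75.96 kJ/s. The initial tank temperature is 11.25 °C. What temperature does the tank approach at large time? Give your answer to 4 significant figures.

44.03 °C

Unsteady energy balance on the tank contents: M c_p dT/dt = ṁ c_p (T_in − T) + 75.96.
At steady state dT/dt = 0 ⇒ T_ss = T_in + Q̇/(ṁ c_p) = 38.51 + 75.96/(8.073·1.705) = 44.0286 °C.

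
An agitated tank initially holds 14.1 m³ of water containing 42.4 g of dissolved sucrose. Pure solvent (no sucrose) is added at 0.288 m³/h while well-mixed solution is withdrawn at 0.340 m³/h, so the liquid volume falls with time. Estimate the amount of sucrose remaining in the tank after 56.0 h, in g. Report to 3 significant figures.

Total volume: dV/dt = Q_in − Q_out = -0.052000 m³/h, so V(t) = 14.1 − 0.052000 t and V(56.0) = 11.188 m³.
No sucrose enters, so dm/dt = −Q_out · (m/V).
dm/m = −Q_out dt/(V₀ − 0.052000 t); integrating gives ln(m/m₀) = −(Q_out/(Q_in−Q_out)) ln(V/V₀).
m = m₀ (V₀/V)^(Q_out/(Q_in−Q_out)) = 42.4 × (14.1/11.188)^(-6.5385) = 9.3426 g.

9.34 g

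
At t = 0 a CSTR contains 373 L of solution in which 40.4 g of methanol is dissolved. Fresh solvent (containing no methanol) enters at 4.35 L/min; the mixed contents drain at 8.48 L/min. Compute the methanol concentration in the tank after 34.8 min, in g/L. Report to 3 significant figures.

0.0649 g/L

Let m(t) be the amount of methanol. Volume: V(t) = V₀ + (Q_in − Q_out) t = 373 − 4.1300 t; V(34.8) = 229.28 L.
Solute balance: dm/dt = 0 − Q_out C = −Q_out m/V(t).
dm/m = −Q_out dt/(V₀ − 4.1300 t); integrating gives ln(m/m₀) = −(Q_out/(Q_in−Q_out)) ln(V/V₀).
m = m₀ (V₀/V)^(Q_out/(Q_in−Q_out)) = 40.4 × (373/229.28)^(-2.0533) = 14.874 g.
C = m/V = 14.874/229.28 = 0.064873 g/L.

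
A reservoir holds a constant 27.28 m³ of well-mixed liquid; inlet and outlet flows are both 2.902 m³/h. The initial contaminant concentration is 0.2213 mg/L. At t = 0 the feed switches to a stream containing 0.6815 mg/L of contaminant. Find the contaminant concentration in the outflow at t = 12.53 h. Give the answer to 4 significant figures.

Transient balance on the dissolved component: V dC/dt = Q(C_in − C).
Rewrite as dC/dt + C/τ = C_in/τ, τ = V/Q = 9.40041 h.
C approaches C_in exponentially: C(t) = C_in + (C₀ − C_in) e^(−t/τ).
C(12.53) = 0.6815 + (0.2213 − 0.6815)·e^(−12.53/9.40041) = 0.6815 + (-0.460200)·0.263706 = 0.560142 mg/L.

0.5601 mg/L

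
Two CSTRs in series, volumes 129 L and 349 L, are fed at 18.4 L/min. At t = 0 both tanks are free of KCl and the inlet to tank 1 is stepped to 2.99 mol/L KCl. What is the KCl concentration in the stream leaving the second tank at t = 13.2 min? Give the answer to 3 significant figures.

Each tank obeys Vᵢ dCᵢ/dt = Q(Cᵢ₋₁ − Cᵢ), so τᵢ = Vᵢ/Q.
τ₁ = 129/18.4 = 7.0109 min; τ₂ = 349/18.4 = 18.967 min.
Tank 1: C₁ = C_in(1 − e^(−t/τ₁)). Tank 2 (τ₁ ≠ τ₂): C₂ = C_in[1 − (τ₁ e^(−t/τ₁) − τ₂ e^(−t/τ₂))/(τ₁ − τ₂)].
At t = 13.2: e^(−t/τ₁) = 0.15216, e^(−t/τ₂) = 0.49861.
C₂ = 2.99·[1 − (7.0109·0.15216 − 18.967·0.49861)/(-11.957)] = 2.99·0.29825 = 0.89176 mol/L.

0.892 mol/L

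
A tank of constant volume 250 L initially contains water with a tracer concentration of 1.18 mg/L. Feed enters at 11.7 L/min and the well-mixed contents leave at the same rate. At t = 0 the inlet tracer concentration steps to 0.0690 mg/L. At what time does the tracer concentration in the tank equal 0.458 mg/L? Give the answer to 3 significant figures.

22.4 min

Mass balance on the solute (V constant): V dC/dt = Q(C_in − C), so τ = V/Q = 21.368 min.
C(t) = C_in + (C₀ − C_in) e^(−t/τ). Set C = 0.458 and solve for t:
e^(−t/τ) = (C − C_in)/(C₀ − C_in) = (0.458 − 0.0690)/(1.18 − 0.0690) = 0.35014
t = −τ ln(…) = 21.368 × 1.0494 = 22.424 min.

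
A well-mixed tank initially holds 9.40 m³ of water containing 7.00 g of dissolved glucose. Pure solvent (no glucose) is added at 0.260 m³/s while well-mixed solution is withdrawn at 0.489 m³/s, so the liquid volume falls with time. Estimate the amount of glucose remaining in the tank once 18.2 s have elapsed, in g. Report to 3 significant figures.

Total volume: dV/dt = Q_in − Q_out = -0.22900 m³/s, so V(t) = 9.40 − 0.22900 t and V(18.2) = 5.2322 m³.
Species balance (pure solvent in): dm/dt = −Q_out · m/V(t).
Separate: dm/m = −Q_out dt/V(t) ⇒ ln(m/m₀) = −(Q_out/(Q_in−Q_out)) ln(V/V₀).
m = m₀ (V₀/V)^(Q_out/(Q_in−Q_out)) = 7.00 × (9.40/5.2322)^(-2.1354) = 2.0034 g.

2.00 g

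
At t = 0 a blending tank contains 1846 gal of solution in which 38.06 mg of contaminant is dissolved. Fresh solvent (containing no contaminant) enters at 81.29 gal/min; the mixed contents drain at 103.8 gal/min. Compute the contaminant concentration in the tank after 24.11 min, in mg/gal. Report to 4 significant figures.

0.005865 mg/gal

Total volume: dV/dt = Q_in − Q_out = -22.5100 gal/min, so V(t) = 1846 − 22.5100 t and V(24.11) = 1303.28 gal.
Solute balance: dm/dt = 0 − Q_out C = −Q_out m/V(t).
dm/m = −Q_out dt/(V₀ − 22.5100 t); integrating gives ln(m/m₀) = −(Q_out/(Q_in−Q_out)) ln(V/V₀).
m = m₀ (V₀/V)^(Q_out/(Q_in−Q_out)) = 38.06 × (1846/1303.28)^(-4.61128) = 7.64322 mg.
C = m/V = 7.64322/1303.28 = 0.00586459 mg/gal.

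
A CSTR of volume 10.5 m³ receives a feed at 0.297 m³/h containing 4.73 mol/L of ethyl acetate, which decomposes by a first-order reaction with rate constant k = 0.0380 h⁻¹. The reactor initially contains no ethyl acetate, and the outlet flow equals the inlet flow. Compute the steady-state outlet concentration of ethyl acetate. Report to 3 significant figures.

2.02 mol/L

Species balance: V dC/dt = Q C_in − Q C − k V C.
At steady state: 0 = Q C_in − (Q + kV) C_ss, so C_ss = Q C_in/(Q + kV).
C_ss = 0.297·4.73/(0.297 + 0.0380·10.5) = 1.4048/0.69600 = 2.0184 mol/L.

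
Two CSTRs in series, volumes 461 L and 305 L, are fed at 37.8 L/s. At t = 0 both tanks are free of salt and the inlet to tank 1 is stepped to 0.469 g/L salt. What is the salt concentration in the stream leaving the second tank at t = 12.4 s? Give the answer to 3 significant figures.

Each tank obeys Vᵢ dCᵢ/dt = Q(Cᵢ₋₁ − Cᵢ), so τᵢ = Vᵢ/Q.
τ₁ = 461/37.8 = 12.196 s; τ₂ = 305/37.8 = 8.0688 s.
Tank 1: C₁ = C_in(1 − e^(−t/τ₁)). Tank 2 (τ₁ ≠ τ₂): C₂ = C_in[1 − (τ₁ e^(−t/τ₁) − τ₂ e^(−t/τ₂))/(τ₁ − τ₂)].
At t = 12.4: e^(−t/τ₁) = 0.36177, e^(−t/τ₂) = 0.21507.
C₂ = 0.469·[1 − (12.196·0.36177 − 8.0688·0.21507)/(4.1270)] = 0.469·0.35141 = 0.16481 g/L.

0.165 g/L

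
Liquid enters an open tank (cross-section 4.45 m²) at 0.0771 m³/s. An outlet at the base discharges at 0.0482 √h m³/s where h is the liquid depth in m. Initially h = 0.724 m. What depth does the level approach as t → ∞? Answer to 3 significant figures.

Volume balance on the tank: A dh/dt = Q_in − 0.0482 √h. At steady state dh/dt = 0:
Q_in = 0.0482 √h_ss ⇒ √h_ss = 0.0771/0.0482 = 1.5996.
h_ss = 1.5996² = 2.5587 m. (Since h₀ = 0.724 m < h_ss, the level will rise toward this value.)

2.56 m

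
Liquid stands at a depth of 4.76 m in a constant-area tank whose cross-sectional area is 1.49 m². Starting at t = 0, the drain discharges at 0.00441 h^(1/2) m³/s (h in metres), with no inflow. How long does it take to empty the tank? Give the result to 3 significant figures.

With no inflow, A dh/dt = −0.00441 √h.
This is separable: 2 d(√h)/dt = −0.00441/A, so √h = √h₀ − (0.00441/(2A)) t.
Tank is empty when √h = 0: t_empty = 2A√h₀/0.00441.
t_empty = 2·1.49·√4.76/0.00441 = 2.9800·2.1817/0.00441 = 1474.3 s.

1470 s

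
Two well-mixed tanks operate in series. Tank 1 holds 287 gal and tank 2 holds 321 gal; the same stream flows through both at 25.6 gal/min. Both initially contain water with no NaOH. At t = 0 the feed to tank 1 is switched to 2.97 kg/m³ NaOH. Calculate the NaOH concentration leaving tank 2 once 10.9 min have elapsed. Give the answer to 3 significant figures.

Species balance on tank i: dCᵢ/dt = (Cᵢ₋₁ − Cᵢ)/τᵢ with τᵢ = Vᵢ/Q.
τ₁ = 287/25.6 = 11.211 min; τ₂ = 321/25.6 = 12.539 min.
Solving the cascade with C₁(0)=C₂(0)=0 gives C₂(t) = C_in[1 − (τ₁ e^(−t/τ₁) − τ₂ e^(−t/τ₂))/(τ₁ − τ₂)].
At t = 10.9: e^(−t/τ₁) = 0.37823, e^(−t/τ₂) = 0.41925.
C₂ = 2.97·[1 − (11.211·0.37823 − 12.539·0.41925)/(-1.3281)] = 2.97·0.23444 = 0.69628 kg/m³.

0.696 kg/m³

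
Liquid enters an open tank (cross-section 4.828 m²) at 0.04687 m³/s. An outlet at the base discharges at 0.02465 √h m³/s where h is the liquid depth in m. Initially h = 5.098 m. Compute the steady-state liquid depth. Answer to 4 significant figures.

Level balance: A dh/dt = 0.04687 − 0.02465 √h. Setting dh/dt = 0:
Q_in = 0.02465 √h_ss ⇒ √h_ss = 0.04687/0.02465 = 1.90142.
h_ss = 1.90142² = 3.61540 m. (Since h₀ = 5.098 m > h_ss, the level will fall toward this value.)

3.615 m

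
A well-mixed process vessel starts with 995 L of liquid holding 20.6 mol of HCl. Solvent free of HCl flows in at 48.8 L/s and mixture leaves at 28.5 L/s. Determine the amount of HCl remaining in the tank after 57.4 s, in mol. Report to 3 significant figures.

Total volume: dV/dt = Q_in − Q_out = 20.300 L/s, so V(t) = 995 + 20.300 t and V(57.4) = 2160.2 L.
Solute balance: dm/dt = 0 − Q_out C = −Q_out m/V(t).
dm/m = −Q_out dt/(V₀ + 20.300 t); integrating gives ln(m/m₀) = −(Q_out/(Q_in−Q_out)) ln(V/V₀).
m = m₀ (V₀/V)^(Q_out/(Q_in−Q_out)) = 20.6 × (995/2160.2)^(1.4039) = 6.9374 mol.

6.94 mol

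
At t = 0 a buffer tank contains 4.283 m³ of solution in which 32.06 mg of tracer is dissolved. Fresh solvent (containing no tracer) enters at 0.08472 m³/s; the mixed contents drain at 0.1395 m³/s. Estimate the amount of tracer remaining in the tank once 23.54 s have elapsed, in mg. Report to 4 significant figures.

12.88 mg

Let m(t) be the amount of tracer. Volume: V(t) = V₀ + (Q_in − Q_out) t = 4.283 − 0.0547800 t; V(23.54) = 2.99348 m³.
No tracer enters, so dm/dt = −Q_out · (m/V).
Separate: dm/m = −Q_out dt/V(t) ⇒ ln(m/m₀) = −(Q_out/(Q_in−Q_out)) ln(V/V₀).
m = m₀ (V₀/V)^(Q_out/(Q_in−Q_out)) = 32.06 × (4.283/2.99348)^(-2.54655) = 12.8763 mg.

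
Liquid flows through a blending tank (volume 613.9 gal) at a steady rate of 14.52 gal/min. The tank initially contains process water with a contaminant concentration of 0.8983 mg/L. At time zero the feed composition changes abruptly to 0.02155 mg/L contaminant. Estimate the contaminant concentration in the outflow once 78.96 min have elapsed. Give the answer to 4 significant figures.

0.1570 mg/L

Accumulation = in − out for the solute gives V dC/dt = Q(C_in − C).
Rewrite as dC/dt + C/τ = C_in/τ, τ = V/Q = 42.2796 min.
Solution: C(t) = C_in + (C₀ − C_in) e^(−t/τ).
C(78.96) = 0.02155 + (0.8983 − 0.02155)·e^(−78.96/42.2796) = 0.02155 + (0.876750)·0.154499 = 0.157007 mg/L.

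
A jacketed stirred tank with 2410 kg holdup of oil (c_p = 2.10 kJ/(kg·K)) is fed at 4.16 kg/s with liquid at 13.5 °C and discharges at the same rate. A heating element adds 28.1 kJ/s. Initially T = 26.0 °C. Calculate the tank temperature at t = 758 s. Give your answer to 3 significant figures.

19.2 °C

Heat balance on the well-mixed liquid: M c_p dT/dt = ṁ c_p (T_in − T) + 28.1.
Rearrange: dT/dt = (T_ss − T)/τ with τ = M/ṁ = 579.33 s and T_ss = T_in + Q̇/(ṁ c_p) = 16.717 °C.
This is linear first-order; T(t) = T_ss + (T₀ − T_ss) e^(−t/τ).
T(758) = 16.717 + (9.2834)·e^(−758/579.33) = 16.717 + (9.2834)·0.27025 = 19.225 °C.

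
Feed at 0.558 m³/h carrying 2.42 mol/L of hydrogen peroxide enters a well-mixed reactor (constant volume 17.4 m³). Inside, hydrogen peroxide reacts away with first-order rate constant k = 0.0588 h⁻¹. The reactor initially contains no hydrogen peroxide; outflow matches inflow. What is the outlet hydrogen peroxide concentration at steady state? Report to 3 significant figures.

0.854 mol/L

Accumulation = in − out − consumed: V dC/dt = Q C_in − Q C − k V C.
At steady state: 0 = Q C_in − (Q + kV) C_ss, so C_ss = Q C_in/(Q + kV).
C_ss = 0.558·2.42/(0.558 + 0.0588·17.4) = 1.3504/1.5811 = 0.85405 mol/L.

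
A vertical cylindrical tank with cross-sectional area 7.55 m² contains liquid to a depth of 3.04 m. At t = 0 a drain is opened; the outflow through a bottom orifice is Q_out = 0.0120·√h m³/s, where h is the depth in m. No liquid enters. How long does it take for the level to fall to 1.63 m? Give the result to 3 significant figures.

A dh/dt = −Q_out = −0.0120 √h.
This is separable: 2 d(√h)/dt = −0.0120/A, so √h = √h₀ − (0.0120/(2A)) t.
t = 2A(√h₀ − √h)/0.0120 = 2·7.55·(√3.04 − √1.63)/0.0120
  = 15.100 × (1.7436 − 1.2767) / 0.0120 = 587.45 s.

587 s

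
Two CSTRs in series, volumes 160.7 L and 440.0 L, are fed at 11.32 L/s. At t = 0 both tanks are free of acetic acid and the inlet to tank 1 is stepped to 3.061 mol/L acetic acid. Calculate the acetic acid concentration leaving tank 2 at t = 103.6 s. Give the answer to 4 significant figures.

Each tank obeys Vᵢ dCᵢ/dt = Q(Cᵢ₋₁ − Cᵢ), so τᵢ = Vᵢ/Q.
τ₁ = 160.7/11.32 = 14.1961 s; τ₂ = 440.0/11.32 = 38.8693 s.
Tank 1: C₁ = C_in(1 − e^(−t/τ₁)). Tank 2 (τ₁ ≠ τ₂): C₂ = C_in[1 − (τ₁ e^(−t/τ₁) − τ₂ e^(−t/τ₂))/(τ₁ − τ₂)].
At t = 103.6: e^(−t/τ₁) = 0.000677045, e^(−t/τ₂) = 0.0695753.
C₂ = 3.061·[1 − (14.1961·0.000677045 − 38.8693·0.0695753)/(-24.6731)] = 3.061·0.890783 = 2.72669 mol/L.

2.727 mol/L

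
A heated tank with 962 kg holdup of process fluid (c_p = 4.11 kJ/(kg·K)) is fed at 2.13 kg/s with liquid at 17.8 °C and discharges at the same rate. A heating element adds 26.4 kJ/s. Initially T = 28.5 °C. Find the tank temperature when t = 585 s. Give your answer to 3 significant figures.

22.9 °C

Unsteady energy balance on the tank contents: M c_p dT/dt = ṁ c_p (T_in − T) + 26.4.
Rearrange: dT/dt = (T_ss − T)/τ with τ = M/ṁ = 451.64 s and T_ss = T_in + Q̇/(ṁ c_p) = 20.816 °C.
Solution: T(t) = T_ss + (T₀ − T_ss) e^(−t/τ).
T(585) = 20.816 + (7.6843)·e^(−585/451.64) = 20.816 + (7.6843)·0.27382 = 22.920 °C.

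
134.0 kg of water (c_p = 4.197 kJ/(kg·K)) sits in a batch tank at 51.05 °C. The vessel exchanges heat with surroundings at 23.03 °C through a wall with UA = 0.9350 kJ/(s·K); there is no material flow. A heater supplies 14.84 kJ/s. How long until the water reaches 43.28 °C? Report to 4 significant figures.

Energy balance: M c_p dT/dt = −UA(T − T_amb) + Q̇.
τ = M c_p/UA = 601.495 s; T_ss = T_amb + Q̇/UA = 23.03 + 14.84/0.9350 = 38.9017 °C.
T(t) = T_ss + (T₀ − T_ss)e^(−t/τ); set T = 43.28:
t = −τ ln[(T − T_ss)/(T₀ − T_ss)] = −601.495 · ln(0.360407) = 613.839 s.

613.8 s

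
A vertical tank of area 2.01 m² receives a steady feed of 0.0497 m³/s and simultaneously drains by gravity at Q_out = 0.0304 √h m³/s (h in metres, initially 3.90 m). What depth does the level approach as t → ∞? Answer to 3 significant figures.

A dh/dt = Q_in − 0.0304 √h. Steady state requires inflow = outflow:
Q_in = 0.0304 √h_ss ⇒ √h_ss = 0.0497/0.0304 = 1.6349.
h_ss = 1.6349² = 2.6728 m. (Since h₀ = 3.90 m > h_ss, the level will fall toward this value.)

2.67 m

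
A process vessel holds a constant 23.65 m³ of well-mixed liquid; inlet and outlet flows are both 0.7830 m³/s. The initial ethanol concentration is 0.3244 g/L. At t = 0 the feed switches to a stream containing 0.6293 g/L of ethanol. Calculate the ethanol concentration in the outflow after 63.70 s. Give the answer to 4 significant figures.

Unsteady species balance (constant V, well mixed): V dC/dt = Q(C_in − C).
Time constant τ = V/Q = 23.65/0.7830 = 30.2043 s.
This is linear first-order; C(t) = C_in + (C₀ − C_in) e^(−t/τ).
C(63.70) = 0.6293 + (0.3244 − 0.6293)·e^(−63.70/30.2043) = 0.6293 + (-0.304900)·0.121363 = 0.592296 g/L.

0.5923 g/L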